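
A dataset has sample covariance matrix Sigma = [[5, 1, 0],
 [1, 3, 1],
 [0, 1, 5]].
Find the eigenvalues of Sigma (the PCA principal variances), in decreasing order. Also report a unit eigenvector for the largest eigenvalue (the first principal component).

Step 1 — characteristic polynomial p(λ) = det(λI - Sigma) = λ³ - tr·λ² + c_1·λ - det, where tr = trace, c_1 = sum of the principal 2×2 minors, det = det(Sigma):
  tr = 5 + 3 + 5 = 13,
  c_1 = (5·3 - (1)²) + (5·5 - (0)²) + (3·5 - (1)²) = 14 + 25 + 14 = 53,
  det = 5·(3·5 - (1)²) - (1)·((1)·5 - (1)·(0)) + (0)·((1)·(1) - 3·(0)) = 5·(14) - (1)·(5) + (0)·(1) = 65.
  So p(λ) = λ³ - 13λ² + 53λ - 65.
Step 2 — look for an integer root (rational root theorem: any rational root is an integer divisor of 65). Testing λ = 5:
  p(5) = 125 - 325 + 265 - 65 = 0  ✓
  Dividing out (λ - 5): p(λ) = (λ - 5)(λ² - 8λ + 13).
Step 3 — remaining eigenvalues from the quadratic λ² - 8λ + 13 = 0:
  Δ = 8² - 4·13 = 64 - 52 = 12,  λ = (8 ± √12)/2 = (8 ± 3.4641)/2 ≈ 5.7321 or 2.2679.
  Sorted: λ_1 = 5.7321,  λ_2 = 5,  λ_3 = 2.2679  (check: sum = 13 = tr ✓).

Step 4 — unit eigenvector for λ_1 ≈ 5.7321: v spans the null space of (Sigma - λ_1 I), whose rows are
  r_1 = (-0.7321, 1, 0),  r_2 = (1, -2.7321, 1),  r_3 = (0, 1, -0.7321).
  v is orthogonal to every row, so take v ∝ r_1 × r_2 = ((1)·(1) - (0)·(-2.7321), (0)·(1) - (-0.7321)·(1), (-0.7321)·(-2.7321) - (1)·(1)) ≈ (1, 0.7321, 1).
  Let u = (1, 0.7321, 1).
  ||u|| = √((1)² + (0.7321)² + (1)²) = √(2.5359) ≈ 1.5925,  v_1 = u/||u|| ≈ (0.628, 0.4597, 0.628) (||v_1|| = 1).

λ_1 = 5.7321,  λ_2 = 5,  λ_3 = 2.2679;  v_1 ≈ (0.628, 0.4597, 0.628)


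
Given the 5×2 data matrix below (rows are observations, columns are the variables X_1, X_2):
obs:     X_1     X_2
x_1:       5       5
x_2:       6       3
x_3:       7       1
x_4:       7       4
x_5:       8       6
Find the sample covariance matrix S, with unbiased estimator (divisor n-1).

Step 1 — column means:
  mean(X_1) = (5 + 6 + 7 + 7 + 8) / 5 = 33/5 = 6.6
  mean(X_2) = (5 + 3 + 1 + 4 + 6) / 5 = 19/5 = 3.8

Step 2 — sample covariance S[i,j] = (1/(n-1)) · Σ_k (x_{k,i} - mean_i) · (x_{k,j} - mean_j), with n-1 = 4.
  S[X_1,X_1] = ((-1.6)·(-1.6) + (-0.6)·(-0.6) + (0.4)·(0.4) + (0.4)·(0.4) + (1.4)·(1.4)) / 4 = 5.2/4 = 1.3
  S[X_1,X_2] = ((-1.6)·(1.2) + (-0.6)·(-0.8) + (0.4)·(-2.8) + (0.4)·(0.2) + (1.4)·(2.2)) / 4 = 0.6/4 = 0.15
  S[X_2,X_2] = ((1.2)·(1.2) + (-0.8)·(-0.8) + (-2.8)·(-2.8) + (0.2)·(0.2) + (2.2)·(2.2)) / 4 = 14.8/4 = 3.7

S is symmetric (S[j,i] = S[i,j]). Assembling:

S = [[1.3, 0.15],
 [0.15, 3.7]]


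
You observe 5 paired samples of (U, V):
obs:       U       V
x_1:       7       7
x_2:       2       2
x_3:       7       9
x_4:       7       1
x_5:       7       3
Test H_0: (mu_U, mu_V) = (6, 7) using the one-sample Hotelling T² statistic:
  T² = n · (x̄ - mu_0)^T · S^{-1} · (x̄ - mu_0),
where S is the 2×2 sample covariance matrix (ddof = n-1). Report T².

Step 1 — sample mean vector:
  mean(U) = (7 + 2 + 7 + 7 + 7) / 5 = 30/5 = 6
  mean(V) = (7 + 2 + 9 + 1 + 3) / 5 = 22/5 = 4.4
  x̄ = (6, 4.4),  deviation x̄ - mu_0 = (6, 4.4) - (6, 7) = (0, -2.6).

Step 2 — sample covariance matrix, S[i,j] = (1/(n-1)) · Σ_k (x_{k,i} - mean_i) · (x_{k,j} - mean_j), divisor n-1 = 4:
  S[U,U] = ((1)·(1) + (-4)·(-4) + (1)·(1) + (1)·(1) + (1)·(1)) / 4 = 20/4 = 5
  S[U,V] = ((1)·(2.6) + (-4)·(-2.4) + (1)·(4.6) + (1)·(-3.4) + (1)·(-1.4)) / 4 = 12/4 = 3
  S[V,V] = ((2.6)·(2.6) + (-2.4)·(-2.4) + (4.6)·(4.6) + (-3.4)·(-3.4) + (-1.4)·(-1.4)) / 4 = 47.2/4 = 11.8
  S = [[5, 3],
 [3, 11.8]].

Step 3 — invert S. det(S) = 5·11.8 - (3)² = 50.
  S^{-1} = (1/det) · [[d, -b], [-b, a]] = [[0.236, -0.06],
 [-0.06, 0.1]].

Step 4 — quadratic form (x̄ - mu_0)^T · S^{-1} · (x̄ - mu_0):
  S^{-1} · (x̄ - mu_0) = (0.156, -0.26),
  (x̄ - mu_0)^T · [...] = (0)·(0.156) + (-2.6)·(-0.26) = 0.676.

Step 5 — scale by n: T² = 5 · 0.676 = 3.38.

T² ≈ 3.38


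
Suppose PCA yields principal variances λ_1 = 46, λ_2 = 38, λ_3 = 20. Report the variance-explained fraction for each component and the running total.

Step 1 — total variance = trace(Sigma) = Σ λ_i = 46 + 38 + 20 = 104.

Step 2 — fraction explained by component i = λ_i / Σ λ:
  PC1: 46/104 = 0.4423
  PC2: 38/104 = 0.3654
  PC3: 20/104 = 0.1923

Step 3 — cumulative fraction after k components = (λ_1 + ... + λ_k) / Σ λ:
  k = 1: 46/104 = 0.4423
  k = 2: (46 + 38)/104 = 84/104 = 0.8077
  k = 3: (46 + 38 + 20)/104 = 104/104 = 1

Summary (fraction, with percent):

explained: PC1 0.4423 (44.23%), PC2 0.3654 (36.54%), PC3 0.1923 (19.23%);  cumulative: 0.4423, 0.8077, 1


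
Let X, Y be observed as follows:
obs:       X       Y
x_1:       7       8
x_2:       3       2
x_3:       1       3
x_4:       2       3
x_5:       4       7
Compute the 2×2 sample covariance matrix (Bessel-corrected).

Step 1 — column means:
  mean(X) = (7 + 3 + 1 + 2 + 4) / 5 = 17/5 = 3.4
  mean(Y) = (8 + 2 + 3 + 3 + 7) / 5 = 23/5 = 4.6

Step 2 — sample covariance S[i,j] = (1/(n-1)) · Σ_k (x_{k,i} - mean_i) · (x_{k,j} - mean_j), with n-1 = 4.
  S[X,X] = ((3.6)·(3.6) + (-0.4)·(-0.4) + (-2.4)·(-2.4) + (-1.4)·(-1.4) + (0.6)·(0.6)) / 4 = 21.2/4 = 5.3
  S[X,Y] = ((3.6)·(3.4) + (-0.4)·(-2.6) + (-2.4)·(-1.6) + (-1.4)·(-1.6) + (0.6)·(2.4)) / 4 = 20.8/4 = 5.2
  S[Y,Y] = ((3.4)·(3.4) + (-2.6)·(-2.6) + (-1.6)·(-1.6) + (-1.6)·(-1.6) + (2.4)·(2.4)) / 4 = 29.2/4 = 7.3

S is symmetric (S[j,i] = S[i,j]). Assembling:

S = [[5.3, 5.2],
 [5.2, 7.3]]


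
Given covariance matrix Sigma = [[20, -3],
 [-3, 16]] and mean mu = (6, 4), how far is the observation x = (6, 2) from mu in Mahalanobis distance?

Step 1 — centre the observation: (x - mu) = (0, -2).

Step 2 — invert Sigma. det(Sigma) = 20·16 - (-3)² = 311.
  Sigma^{-1} = (1/det) · [[d, -b], [-b, a]] = [[0.0514, 0.0096],
 [0.0096, 0.0643]].

Step 3 — form the quadratic (x - mu)^T · Sigma^{-1} · (x - mu):
  Sigma^{-1} · (x - mu) = (-0.0193, -0.1286).
  (x - mu)^T · [Sigma^{-1} · (x - mu)] = (0)·(-0.0193) + (-2)·(-0.1286) = 0.2572.

Step 4 — take square root: d = √(0.2572) ≈ 0.5072.

d(x, mu) = √(0.2572) ≈ 0.5072


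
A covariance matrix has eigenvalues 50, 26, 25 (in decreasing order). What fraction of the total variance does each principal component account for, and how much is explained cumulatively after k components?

Step 1 — total variance = trace(Sigma) = Σ λ_i = 50 + 26 + 25 = 101.

Step 2 — fraction explained by component i = λ_i / Σ λ:
  PC1: 50/101 = 0.495
  PC2: 26/101 = 0.2574
  PC3: 25/101 = 0.2475

Step 3 — cumulative fraction after k components = (λ_1 + ... + λ_k) / Σ λ:
  k = 1: 50/101 = 0.495
  k = 2: (50 + 26)/101 = 76/101 = 0.7525
  k = 3: (50 + 26 + 25)/101 = 101/101 = 1

Summary (fraction, with percent):

explained: PC1 0.495 (49.5%), PC2 0.2574 (25.74%), PC3 0.2475 (24.75%);  cumulative: 0.495, 0.7525, 1


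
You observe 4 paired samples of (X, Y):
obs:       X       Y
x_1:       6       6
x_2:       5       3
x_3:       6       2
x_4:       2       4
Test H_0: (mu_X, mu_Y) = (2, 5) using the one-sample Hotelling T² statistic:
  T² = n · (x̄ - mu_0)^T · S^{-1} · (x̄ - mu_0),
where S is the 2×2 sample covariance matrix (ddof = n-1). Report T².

Step 1 — sample mean vector:
  mean(X) = (6 + 5 + 6 + 2) / 4 = 19/4 = 4.75
  mean(Y) = (6 + 3 + 2 + 4) / 4 = 15/4 = 3.75
  x̄ = (4.75, 3.75),  deviation x̄ - mu_0 = (4.75, 3.75) - (2, 5) = (2.75, -1.25).

Step 2 — sample covariance matrix, S[i,j] = (1/(n-1)) · Σ_k (x_{k,i} - mean_i) · (x_{k,j} - mean_j), divisor n-1 = 3:
  S[X,X] = ((1.25)·(1.25) + (0.25)·(0.25) + (1.25)·(1.25) + (-2.75)·(-2.75)) / 3 = 10.75/3 = 3.5833
  S[X,Y] = ((1.25)·(2.25) + (0.25)·(-0.75) + (1.25)·(-1.75) + (-2.75)·(0.25)) / 3 = -0.25/3 = -0.0833
  S[Y,Y] = ((2.25)·(2.25) + (-0.75)·(-0.75) + (-1.75)·(-1.75) + (0.25)·(0.25)) / 3 = 8.75/3 = 2.9167
  S = [[3.5833, -0.0833],
 [-0.0833, 2.9167]].

Step 3 — invert S. det(S) = 3.5833·2.9167 - (-0.0833)² = 10.4444.
  S^{-1} = (1/det) · [[d, -b], [-b, a]] = [[0.2793, 0.008],
 [0.008, 0.3431]].

Step 4 — quadratic form (x̄ - mu_0)^T · S^{-1} · (x̄ - mu_0):
  S^{-1} · (x̄ - mu_0) = (0.758, -0.4069),
  (x̄ - mu_0)^T · [...] = (2.75)·(0.758) + (-1.25)·(-0.4069) = 2.5931.

Step 5 — scale by n: T² = 4 · 2.5931 = 10.3723.

T² ≈ 10.3723


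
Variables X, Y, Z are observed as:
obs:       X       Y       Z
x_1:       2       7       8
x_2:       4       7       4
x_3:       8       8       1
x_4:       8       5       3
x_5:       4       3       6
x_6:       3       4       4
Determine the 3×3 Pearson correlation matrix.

Step 1 — column means:
  mean(X) = (2 + 4 + 8 + 8 + 4 + 3) / 6 = 29/6 = 4.8333
  mean(Y) = (7 + 7 + 8 + 5 + 3 + 4) / 6 = 34/6 = 5.6667
  mean(Z) = (8 + 4 + 1 + 3 + 6 + 4) / 6 = 26/6 = 4.3333

Step 2 — sample variances and covariances s[i,j] = (1/(n-1)) · Σ_k (x_{k,i} - mean_i) · (x_{k,j} - mean_j), with n-1 = 5:
  s[X,X] = ((-2.8333)·(-2.8333) + (-0.8333)·(-0.8333) + (3.1667)·(3.1667) + (3.1667)·(3.1667) + (-0.8333)·(-0.8333) + (-1.8333)·(-1.8333)) / 5 = 32.8333/5 = 6.5667
  s[X,Y] = ((-2.8333)·(1.3333) + (-0.8333)·(1.3333) + (3.1667)·(2.3333) + (3.1667)·(-0.6667) + (-0.8333)·(-2.6667) + (-1.8333)·(-1.6667)) / 5 = 5.6667/5 = 1.1333
  s[X,Z] = ((-2.8333)·(3.6667) + (-0.8333)·(-0.3333) + (3.1667)·(-3.3333) + (3.1667)·(-1.3333) + (-0.8333)·(1.6667) + (-1.8333)·(-0.3333)) / 5 = -25.6667/5 = -5.1333
  s[Y,Y] = ((1.3333)·(1.3333) + (1.3333)·(1.3333) + (2.3333)·(2.3333) + (-0.6667)·(-0.6667) + (-2.6667)·(-2.6667) + (-1.6667)·(-1.6667)) / 5 = 19.3333/5 = 3.8667
  s[Y,Z] = ((1.3333)·(3.6667) + (1.3333)·(-0.3333) + (2.3333)·(-3.3333) + (-0.6667)·(-1.3333) + (-2.6667)·(1.6667) + (-1.6667)·(-0.3333)) / 5 = -6.3333/5 = -1.2667
  s[Z,Z] = ((3.6667)·(3.6667) + (-0.3333)·(-0.3333) + (-3.3333)·(-3.3333) + (-1.3333)·(-1.3333) + (1.6667)·(1.6667) + (-0.3333)·(-0.3333)) / 5 = 29.3333/5 = 5.8667
  Sample standard deviations s_i = √(s[i,i]):
  s(X) = √(6.5667) = 2.5626
  s(Y) = √(3.8667) = 1.9664
  s(Z) = √(5.8667) = 2.4221

Step 3 — r_{ij} = s_{ij} / (s_i · s_j):
  r[X,X] = 1 (diagonal).
  r[X,Y] = 1.1333 / (2.5626 · 1.9664) = 1.1333 / 5.039 = 0.2249
  r[X,Z] = -5.1333 / (2.5626 · 2.4221) = -5.1333 / 6.2068 = -0.827
  r[Y,Y] = 1 (diagonal).
  r[Y,Z] = -1.2667 / (1.9664 · 2.4221) = -1.2667 / 4.7628 = -0.2659
  r[Z,Z] = 1 (diagonal).

R is symmetric with unit diagonal. Assembling:

R = [[1, 0.2249, -0.827],
 [0.2249, 1, -0.2659],
 [-0.827, -0.2659, 1]]


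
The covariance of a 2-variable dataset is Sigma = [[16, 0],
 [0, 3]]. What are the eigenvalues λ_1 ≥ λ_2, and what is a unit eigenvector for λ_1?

Step 1 — characteristic polynomial of 2×2 Sigma:
  det(Sigma - λI) = λ² - trace · λ + det = 0.
  trace = 16 + 3 = 19, det = 16·3 - (0)² = 48.
Step 2 — discriminant:
  Δ = trace² - 4·det = 361 - 192 = 169.
Step 3 — eigenvalues:
  λ = (trace ± √Δ)/2 = (19 ± 13)/2,
  λ_1 = 16,  λ_2 = 3.

Step 4 — unit eigenvector for λ_1: Sigma is diagonal, so its eigenvectors are the coordinate axes. λ_1 = 16 is the diagonal entry on the first coordinate axis, hence
  v_1 = (1, 0) (||v_1|| = 1).

λ_1 = 16,  λ_2 = 3;  v_1 ≈ (1, 0)


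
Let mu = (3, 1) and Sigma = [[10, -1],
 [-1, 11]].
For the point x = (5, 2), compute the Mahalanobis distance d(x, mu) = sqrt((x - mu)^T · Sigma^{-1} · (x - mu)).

Step 1 — centre the observation: (x - mu) = (2, 1).

Step 2 — invert Sigma. det(Sigma) = 10·11 - (-1)² = 109.
  Sigma^{-1} = (1/det) · [[d, -b], [-b, a]] = [[0.1009, 0.0092],
 [0.0092, 0.0917]].

Step 3 — form the quadratic (x - mu)^T · Sigma^{-1} · (x - mu):
  Sigma^{-1} · (x - mu) = (0.211, 0.1101).
  (x - mu)^T · [Sigma^{-1} · (x - mu)] = (2)·(0.211) + (1)·(0.1101) = 0.5321.

Step 4 — take square root: d = √(0.5321) ≈ 0.7295.

d(x, mu) = √(0.5321) ≈ 0.7295


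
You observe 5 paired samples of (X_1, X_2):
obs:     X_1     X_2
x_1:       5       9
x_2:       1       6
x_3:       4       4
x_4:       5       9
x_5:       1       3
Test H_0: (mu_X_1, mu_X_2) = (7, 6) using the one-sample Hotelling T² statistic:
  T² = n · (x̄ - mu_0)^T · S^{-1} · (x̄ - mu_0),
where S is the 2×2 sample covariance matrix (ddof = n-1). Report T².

Step 1 — sample mean vector:
  mean(X_1) = (5 + 1 + 4 + 5 + 1) / 5 = 16/5 = 3.2
  mean(X_2) = (9 + 6 + 4 + 9 + 3) / 5 = 31/5 = 6.2
  x̄ = (3.2, 6.2),  deviation x̄ - mu_0 = (3.2, 6.2) - (7, 6) = (-3.8, 0.2).

Step 2 — sample covariance matrix, S[i,j] = (1/(n-1)) · Σ_k (x_{k,i} - mean_i) · (x_{k,j} - mean_j), divisor n-1 = 4:
  S[X_1,X_1] = ((1.8)·(1.8) + (-2.2)·(-2.2) + (0.8)·(0.8) + (1.8)·(1.8) + (-2.2)·(-2.2)) / 4 = 16.8/4 = 4.2
  S[X_1,X_2] = ((1.8)·(2.8) + (-2.2)·(-0.2) + (0.8)·(-2.2) + (1.8)·(2.8) + (-2.2)·(-3.2)) / 4 = 15.8/4 = 3.95
  S[X_2,X_2] = ((2.8)·(2.8) + (-0.2)·(-0.2) + (-2.2)·(-2.2) + (2.8)·(2.8) + (-3.2)·(-3.2)) / 4 = 30.8/4 = 7.7
  S = [[4.2, 3.95],
 [3.95, 7.7]].

Step 3 — invert S. det(S) = 4.2·7.7 - (3.95)² = 16.7375.
  S^{-1} = (1/det) · [[d, -b], [-b, a]] = [[0.46, -0.236],
 [-0.236, 0.2509]].

Step 4 — quadratic form (x̄ - mu_0)^T · S^{-1} · (x̄ - mu_0):
  S^{-1} · (x̄ - mu_0) = (-1.7954, 0.947),
  (x̄ - mu_0)^T · [...] = (-3.8)·(-1.7954) + (0.2)·(0.947) = 7.0118.

Step 5 — scale by n: T² = 5 · 7.0118 = 35.059.

T² ≈ 35.059


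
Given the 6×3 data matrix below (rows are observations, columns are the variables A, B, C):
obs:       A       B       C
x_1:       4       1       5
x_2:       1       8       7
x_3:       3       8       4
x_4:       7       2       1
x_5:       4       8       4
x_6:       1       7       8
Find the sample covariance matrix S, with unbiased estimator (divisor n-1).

Step 1 — column means:
  mean(A) = (4 + 1 + 3 + 7 + 4 + 1) / 6 = 20/6 = 3.3333
  mean(B) = (1 + 8 + 8 + 2 + 8 + 7) / 6 = 34/6 = 5.6667
  mean(C) = (5 + 7 + 4 + 1 + 4 + 8) / 6 = 29/6 = 4.8333

Step 2 — sample covariance S[i,j] = (1/(n-1)) · Σ_k (x_{k,i} - mean_i) · (x_{k,j} - mean_j), with n-1 = 5.
  S[A,A] = ((0.6667)·(0.6667) + (-2.3333)·(-2.3333) + (-0.3333)·(-0.3333) + (3.6667)·(3.6667) + (0.6667)·(0.6667) + (-2.3333)·(-2.3333)) / 5 = 25.3333/5 = 5.0667
  S[A,B] = ((0.6667)·(-4.6667) + (-2.3333)·(2.3333) + (-0.3333)·(2.3333) + (3.6667)·(-3.6667) + (0.6667)·(2.3333) + (-2.3333)·(1.3333)) / 5 = -24.3333/5 = -4.8667
  S[A,C] = ((0.6667)·(0.1667) + (-2.3333)·(2.1667) + (-0.3333)·(-0.8333) + (3.6667)·(-3.8333) + (0.6667)·(-0.8333) + (-2.3333)·(3.1667)) / 5 = -26.6667/5 = -5.3333
  S[B,B] = ((-4.6667)·(-4.6667) + (2.3333)·(2.3333) + (2.3333)·(2.3333) + (-3.6667)·(-3.6667) + (2.3333)·(2.3333) + (1.3333)·(1.3333)) / 5 = 53.3333/5 = 10.6667
  S[B,C] = ((-4.6667)·(0.1667) + (2.3333)·(2.1667) + (2.3333)·(-0.8333) + (-3.6667)·(-3.8333) + (2.3333)·(-0.8333) + (1.3333)·(3.1667)) / 5 = 18.6667/5 = 3.7333
  S[C,C] = ((0.1667)·(0.1667) + (2.1667)·(2.1667) + (-0.8333)·(-0.8333) + (-3.8333)·(-3.8333) + (-0.8333)·(-0.8333) + (3.1667)·(3.1667)) / 5 = 30.8333/5 = 6.1667

S is symmetric (S[j,i] = S[i,j]). Assembling:

S = [[5.0667, -4.8667, -5.3333],
 [-4.8667, 10.6667, 3.7333],
 [-5.3333, 3.7333, 6.1667]]


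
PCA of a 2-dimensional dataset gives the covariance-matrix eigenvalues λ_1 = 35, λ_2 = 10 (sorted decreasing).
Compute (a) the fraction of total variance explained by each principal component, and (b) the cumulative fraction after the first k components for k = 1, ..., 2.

Step 1 — total variance = trace(Sigma) = Σ λ_i = 35 + 10 = 45.

Step 2 — fraction explained by component i = λ_i / Σ λ:
  PC1: 35/45 = 0.7778
  PC2: 10/45 = 0.2222

Step 3 — cumulative fraction after k components = (λ_1 + ... + λ_k) / Σ λ:
  k = 1: 35/45 = 0.7778
  k = 2: (35 + 10)/45 = 45/45 = 1

Summary (fraction, with percent):

explained: PC1 0.7778 (77.78%), PC2 0.2222 (22.22%);  cumulative: 0.7778, 1


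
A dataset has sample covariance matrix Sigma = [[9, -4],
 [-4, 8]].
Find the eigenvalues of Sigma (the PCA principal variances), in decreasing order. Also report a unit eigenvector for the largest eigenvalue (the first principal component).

Step 1 — characteristic polynomial of 2×2 Sigma:
  det(Sigma - λI) = λ² - trace · λ + det = 0.
  trace = 9 + 8 = 17, det = 9·8 - (-4)² = 56.
Step 2 — discriminant:
  Δ = trace² - 4·det = 289 - 224 = 65.
Step 3 — eigenvalues:
  λ = (trace ± √Δ)/2 = (17 ± 8.0623)/2,
  λ_1 = 12.5311,  λ_2 = 4.4689.

Step 4 — unit eigenvector for λ_1: solve (Sigma - λ_1 I)v = 0. First row:
  (9 - 12.5311)·v_x + (-4)·v_y = 0, i.e. (-3.5311)·v_x + (-4)·v_y = 0,
  so v ∝ (b, λ_1 - a) = (-4, 3.5311); multiply by -1 so the first entry is positive: u = (4, -3.5311).
  ||u|| = √((4)² + (-3.5311)²) = √(28.4689) ≈ 5.3356,
  v_1 = u/||u|| ≈ (0.7497, -0.6618) (||v_1|| = 1).

λ_1 = 12.5311,  λ_2 = 4.4689;  v_1 ≈ (0.7497, -0.6618)


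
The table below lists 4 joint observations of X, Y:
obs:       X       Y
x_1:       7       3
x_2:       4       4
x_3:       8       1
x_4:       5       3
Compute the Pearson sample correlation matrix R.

Step 1 — column means:
  mean(X) = (7 + 4 + 8 + 5) / 4 = 24/4 = 6
  mean(Y) = (3 + 4 + 1 + 3) / 4 = 11/4 = 2.75

Step 2 — sample variances and covariances s[i,j] = (1/(n-1)) · Σ_k (x_{k,i} - mean_i) · (x_{k,j} - mean_j), with n-1 = 3:
  s[X,X] = ((1)·(1) + (-2)·(-2) + (2)·(2) + (-1)·(-1)) / 3 = 10/3 = 3.3333
  s[X,Y] = ((1)·(0.25) + (-2)·(1.25) + (2)·(-1.75) + (-1)·(0.25)) / 3 = -6/3 = -2
  s[Y,Y] = ((0.25)·(0.25) + (1.25)·(1.25) + (-1.75)·(-1.75) + (0.25)·(0.25)) / 3 = 4.75/3 = 1.5833
  Sample standard deviations s_i = √(s[i,i]):
  s(X) = √(3.3333) = 1.8257
  s(Y) = √(1.5833) = 1.2583

Step 3 — r_{ij} = s_{ij} / (s_i · s_j):
  r[X,X] = 1 (diagonal).
  r[X,Y] = -2 / (1.8257 · 1.2583) = -2 / 2.2973 = -0.8706
  r[Y,Y] = 1 (diagonal).

R is symmetric with unit diagonal. Assembling:

R = [[1, -0.8706],
 [-0.8706, 1]]


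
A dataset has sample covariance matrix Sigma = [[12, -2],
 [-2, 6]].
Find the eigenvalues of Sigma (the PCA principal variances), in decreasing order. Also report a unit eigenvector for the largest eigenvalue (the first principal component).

Step 1 — characteristic polynomial of 2×2 Sigma:
  det(Sigma - λI) = λ² - trace · λ + det = 0.
  trace = 12 + 6 = 18, det = 12·6 - (-2)² = 68.
Step 2 — discriminant:
  Δ = trace² - 4·det = 324 - 272 = 52.
Step 3 — eigenvalues:
  λ = (trace ± √Δ)/2 = (18 ± 7.2111)/2,
  λ_1 = 12.6056,  λ_2 = 5.3944.

Step 4 — unit eigenvector for λ_1: solve (Sigma - λ_1 I)v = 0. First row:
  (12 - 12.6056)·v_x + (-2)·v_y = 0, i.e. (-0.6056)·v_x + (-2)·v_y = 0,
  so v ∝ (b, λ_1 - a) = (-2, 0.6056); multiply by -1 so the first entry is positive: u = (2, -0.6056).
  ||u|| = √((2)² + (-0.6056)²) = √(4.3667) ≈ 2.0897,
  v_1 = u/||u|| ≈ (0.9571, -0.2898) (||v_1|| = 1).

λ_1 = 12.6056,  λ_2 = 5.3944;  v_1 ≈ (0.9571, -0.2898)


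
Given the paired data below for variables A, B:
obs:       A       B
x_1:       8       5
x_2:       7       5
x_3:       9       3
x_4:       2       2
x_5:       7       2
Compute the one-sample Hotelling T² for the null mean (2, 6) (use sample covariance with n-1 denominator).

Step 1 — sample mean vector:
  mean(A) = (8 + 7 + 9 + 2 + 7) / 5 = 33/5 = 6.6
  mean(B) = (5 + 5 + 3 + 2 + 2) / 5 = 17/5 = 3.4
  x̄ = (6.6, 3.4),  deviation x̄ - mu_0 = (6.6, 3.4) - (2, 6) = (4.6, -2.6).

Step 2 — sample covariance matrix, S[i,j] = (1/(n-1)) · Σ_k (x_{k,i} - mean_i) · (x_{k,j} - mean_j), divisor n-1 = 4:
  S[A,A] = ((1.4)·(1.4) + (0.4)·(0.4) + (2.4)·(2.4) + (-4.6)·(-4.6) + (0.4)·(0.4)) / 4 = 29.2/4 = 7.3
  S[A,B] = ((1.4)·(1.6) + (0.4)·(1.6) + (2.4)·(-0.4) + (-4.6)·(-1.4) + (0.4)·(-1.4)) / 4 = 7.8/4 = 1.95
  S[B,B] = ((1.6)·(1.6) + (1.6)·(1.6) + (-0.4)·(-0.4) + (-1.4)·(-1.4) + (-1.4)·(-1.4)) / 4 = 9.2/4 = 2.3
  S = [[7.3, 1.95],
 [1.95, 2.3]].

Step 3 — invert S. det(S) = 7.3·2.3 - (1.95)² = 12.9875.
  S^{-1} = (1/det) · [[d, -b], [-b, a]] = [[0.1771, -0.1501],
 [-0.1501, 0.5621]].

Step 4 — quadratic form (x̄ - mu_0)^T · S^{-1} · (x̄ - mu_0):
  S^{-1} · (x̄ - mu_0) = (1.205, -2.1521),
  (x̄ - mu_0)^T · [...] = (4.6)·(1.205) + (-2.6)·(-2.1521) = 11.1384.

Step 5 — scale by n: T² = 5 · 11.1384 = 55.692.

T² ≈ 55.692


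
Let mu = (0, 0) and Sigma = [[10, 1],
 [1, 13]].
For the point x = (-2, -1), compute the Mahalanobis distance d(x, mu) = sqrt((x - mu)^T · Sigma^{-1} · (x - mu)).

Step 1 — centre the observation: (x - mu) = (-2, -1).

Step 2 — invert Sigma. det(Sigma) = 10·13 - (1)² = 129.
  Sigma^{-1} = (1/det) · [[d, -b], [-b, a]] = [[0.1008, -0.0078],
 [-0.0078, 0.0775]].

Step 3 — form the quadratic (x - mu)^T · Sigma^{-1} · (x - mu):
  Sigma^{-1} · (x - mu) = (-0.1938, -0.062).
  (x - mu)^T · [Sigma^{-1} · (x - mu)] = (-2)·(-0.1938) + (-1)·(-0.062) = 0.4496.

Step 4 — take square root: d = √(0.4496) ≈ 0.6705.

d(x, mu) = √(0.4496) ≈ 0.6705


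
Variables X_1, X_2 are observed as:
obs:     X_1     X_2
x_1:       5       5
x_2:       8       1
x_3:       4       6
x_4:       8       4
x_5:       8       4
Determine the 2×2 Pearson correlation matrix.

Step 1 — column means:
  mean(X_1) = (5 + 8 + 4 + 8 + 8) / 5 = 33/5 = 6.6
  mean(X_2) = (5 + 1 + 6 + 4 + 4) / 5 = 20/5 = 4

Step 2 — sample variances and covariances s[i,j] = (1/(n-1)) · Σ_k (x_{k,i} - mean_i) · (x_{k,j} - mean_j), with n-1 = 4:
  s[X_1,X_1] = ((-1.6)·(-1.6) + (1.4)·(1.4) + (-2.6)·(-2.6) + (1.4)·(1.4) + (1.4)·(1.4)) / 4 = 15.2/4 = 3.8
  s[X_1,X_2] = ((-1.6)·(1) + (1.4)·(-3) + (-2.6)·(2) + (1.4)·(0) + (1.4)·(0)) / 4 = -11/4 = -2.75
  s[X_2,X_2] = ((1)·(1) + (-3)·(-3) + (2)·(2) + (0)·(0) + (0)·(0)) / 4 = 14/4 = 3.5
  Sample standard deviations s_i = √(s[i,i]):
  s(X_1) = √(3.8) = 1.9494
  s(X_2) = √(3.5) = 1.8708

Step 3 — r_{ij} = s_{ij} / (s_i · s_j):
  r[X_1,X_1] = 1 (diagonal).
  r[X_1,X_2] = -2.75 / (1.9494 · 1.8708) = -2.75 / 3.6469 = -0.7541
  r[X_2,X_2] = 1 (diagonal).

R is symmetric with unit diagonal. Assembling:

R = [[1, -0.7541],
 [-0.7541, 1]]


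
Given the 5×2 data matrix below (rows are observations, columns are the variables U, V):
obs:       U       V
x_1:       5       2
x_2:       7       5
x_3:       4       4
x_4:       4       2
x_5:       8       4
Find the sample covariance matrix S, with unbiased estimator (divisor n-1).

Step 1 — column means:
  mean(U) = (5 + 7 + 4 + 4 + 8) / 5 = 28/5 = 5.6
  mean(V) = (2 + 5 + 4 + 2 + 4) / 5 = 17/5 = 3.4

Step 2 — sample covariance S[i,j] = (1/(n-1)) · Σ_k (x_{k,i} - mean_i) · (x_{k,j} - mean_j), with n-1 = 4.
  S[U,U] = ((-0.6)·(-0.6) + (1.4)·(1.4) + (-1.6)·(-1.6) + (-1.6)·(-1.6) + (2.4)·(2.4)) / 4 = 13.2/4 = 3.3
  S[U,V] = ((-0.6)·(-1.4) + (1.4)·(1.6) + (-1.6)·(0.6) + (-1.6)·(-1.4) + (2.4)·(0.6)) / 4 = 5.8/4 = 1.45
  S[V,V] = ((-1.4)·(-1.4) + (1.6)·(1.6) + (0.6)·(0.6) + (-1.4)·(-1.4) + (0.6)·(0.6)) / 4 = 7.2/4 = 1.8

S is symmetric (S[j,i] = S[i,j]). Assembling:

S = [[3.3, 1.45],
 [1.45, 1.8]]


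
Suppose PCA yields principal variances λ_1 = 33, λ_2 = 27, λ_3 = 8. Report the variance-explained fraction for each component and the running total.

Step 1 — total variance = trace(Sigma) = Σ λ_i = 33 + 27 + 8 = 68.

Step 2 — fraction explained by component i = λ_i / Σ λ:
  PC1: 33/68 = 0.4853
  PC2: 27/68 = 0.3971
  PC3: 8/68 = 0.1176

Step 3 — cumulative fraction after k components = (λ_1 + ... + λ_k) / Σ λ:
  k = 1: 33/68 = 0.4853
  k = 2: (33 + 27)/68 = 60/68 = 0.8824
  k = 3: (33 + 27 + 8)/68 = 68/68 = 1

Summary (fraction, with percent):

explained: PC1 0.4853 (48.53%), PC2 0.3971 (39.71%), PC3 0.1176 (11.76%);  cumulative: 0.4853, 0.8824, 1


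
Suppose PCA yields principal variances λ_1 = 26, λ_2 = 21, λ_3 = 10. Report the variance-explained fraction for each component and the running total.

Step 1 — total variance = trace(Sigma) = Σ λ_i = 26 + 21 + 10 = 57.

Step 2 — fraction explained by component i = λ_i / Σ λ:
  PC1: 26/57 = 0.4561
  PC2: 21/57 = 0.3684
  PC3: 10/57 = 0.1754

Step 3 — cumulative fraction after k components = (λ_1 + ... + λ_k) / Σ λ:
  k = 1: 26/57 = 0.4561
  k = 2: (26 + 21)/57 = 47/57 = 0.8246
  k = 3: (26 + 21 + 10)/57 = 57/57 = 1

Summary (fraction, with percent):

explained: PC1 0.4561 (45.61%), PC2 0.3684 (36.84%), PC3 0.1754 (17.54%);  cumulative: 0.4561, 0.8246, 1


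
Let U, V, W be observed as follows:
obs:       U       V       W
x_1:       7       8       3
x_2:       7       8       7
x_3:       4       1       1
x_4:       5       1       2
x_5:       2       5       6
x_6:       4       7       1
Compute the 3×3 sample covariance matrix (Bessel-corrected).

Step 1 — column means:
  mean(U) = (7 + 7 + 4 + 5 + 2 + 4) / 6 = 29/6 = 4.8333
  mean(V) = (8 + 8 + 1 + 1 + 5 + 7) / 6 = 30/6 = 5
  mean(W) = (3 + 7 + 1 + 2 + 6 + 1) / 6 = 20/6 = 3.3333

Step 2 — sample covariance S[i,j] = (1/(n-1)) · Σ_k (x_{k,i} - mean_i) · (x_{k,j} - mean_j), with n-1 = 5.
  S[U,U] = ((2.1667)·(2.1667) + (2.1667)·(2.1667) + (-0.8333)·(-0.8333) + (0.1667)·(0.1667) + (-2.8333)·(-2.8333) + (-0.8333)·(-0.8333)) / 5 = 18.8333/5 = 3.7667
  S[U,V] = ((2.1667)·(3) + (2.1667)·(3) + (-0.8333)·(-4) + (0.1667)·(-4) + (-2.8333)·(0) + (-0.8333)·(2)) / 5 = 14/5 = 2.8
  S[U,W] = ((2.1667)·(-0.3333) + (2.1667)·(3.6667) + (-0.8333)·(-2.3333) + (0.1667)·(-1.3333) + (-2.8333)·(2.6667) + (-0.8333)·(-2.3333)) / 5 = 3.3333/5 = 0.6667
  S[V,V] = ((3)·(3) + (3)·(3) + (-4)·(-4) + (-4)·(-4) + (0)·(0) + (2)·(2)) / 5 = 54/5 = 10.8
  S[V,W] = ((3)·(-0.3333) + (3)·(3.6667) + (-4)·(-2.3333) + (-4)·(-1.3333) + (0)·(2.6667) + (2)·(-2.3333)) / 5 = 20/5 = 4
  S[W,W] = ((-0.3333)·(-0.3333) + (3.6667)·(3.6667) + (-2.3333)·(-2.3333) + (-1.3333)·(-1.3333) + (2.6667)·(2.6667) + (-2.3333)·(-2.3333)) / 5 = 33.3333/5 = 6.6667

S is symmetric (S[j,i] = S[i,j]). Assembling:

S = [[3.7667, 2.8, 0.6667],
 [2.8, 10.8, 4],
 [0.6667, 4, 6.6667]]


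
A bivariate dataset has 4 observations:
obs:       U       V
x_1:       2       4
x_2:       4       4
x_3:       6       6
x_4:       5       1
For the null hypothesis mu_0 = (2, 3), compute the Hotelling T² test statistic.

Step 1 — sample mean vector:
  mean(U) = (2 + 4 + 6 + 5) / 4 = 17/4 = 4.25
  mean(V) = (4 + 4 + 6 + 1) / 4 = 15/4 = 3.75
  x̄ = (4.25, 3.75),  deviation x̄ - mu_0 = (4.25, 3.75) - (2, 3) = (2.25, 0.75).

Step 2 — sample covariance matrix, S[i,j] = (1/(n-1)) · Σ_k (x_{k,i} - mean_i) · (x_{k,j} - mean_j), divisor n-1 = 3:
  S[U,U] = ((-2.25)·(-2.25) + (-0.25)·(-0.25) + (1.75)·(1.75) + (0.75)·(0.75)) / 3 = 8.75/3 = 2.9167
  S[U,V] = ((-2.25)·(0.25) + (-0.25)·(0.25) + (1.75)·(2.25) + (0.75)·(-2.75)) / 3 = 1.25/3 = 0.4167
  S[V,V] = ((0.25)·(0.25) + (0.25)·(0.25) + (2.25)·(2.25) + (-2.75)·(-2.75)) / 3 = 12.75/3 = 4.25
  S = [[2.9167, 0.4167],
 [0.4167, 4.25]].

Step 3 — invert S. det(S) = 2.9167·4.25 - (0.4167)² = 12.2222.
  S^{-1} = (1/det) · [[d, -b], [-b, a]] = [[0.3477, -0.0341],
 [-0.0341, 0.2386]].

Step 4 — quadratic form (x̄ - mu_0)^T · S^{-1} · (x̄ - mu_0):
  S^{-1} · (x̄ - mu_0) = (0.7568, 0.1023),
  (x̄ - mu_0)^T · [...] = (2.25)·(0.7568) + (0.75)·(0.1023) = 1.7795.

Step 5 — scale by n: T² = 4 · 1.7795 = 7.1182.

T² ≈ 7.1182


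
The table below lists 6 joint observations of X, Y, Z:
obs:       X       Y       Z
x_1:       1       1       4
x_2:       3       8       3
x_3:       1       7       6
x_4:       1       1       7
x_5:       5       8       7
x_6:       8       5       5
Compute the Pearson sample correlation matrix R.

Step 1 — column means:
  mean(X) = (1 + 3 + 1 + 1 + 5 + 8) / 6 = 19/6 = 3.1667
  mean(Y) = (1 + 8 + 7 + 1 + 8 + 5) / 6 = 30/6 = 5
  mean(Z) = (4 + 3 + 6 + 7 + 7 + 5) / 6 = 32/6 = 5.3333

Step 2 — sample variances and covariances s[i,j] = (1/(n-1)) · Σ_k (x_{k,i} - mean_i) · (x_{k,j} - mean_j), with n-1 = 5:
  s[X,X] = ((-2.1667)·(-2.1667) + (-0.1667)·(-0.1667) + (-2.1667)·(-2.1667) + (-2.1667)·(-2.1667) + (1.8333)·(1.8333) + (4.8333)·(4.8333)) / 5 = 40.8333/5 = 8.1667
  s[X,Y] = ((-2.1667)·(-4) + (-0.1667)·(3) + (-2.1667)·(2) + (-2.1667)·(-4) + (1.8333)·(3) + (4.8333)·(0)) / 5 = 18/5 = 3.6
  s[X,Z] = ((-2.1667)·(-1.3333) + (-0.1667)·(-2.3333) + (-2.1667)·(0.6667) + (-2.1667)·(1.6667) + (1.8333)·(1.6667) + (4.8333)·(-0.3333)) / 5 = -0.3333/5 = -0.0667
  s[Y,Y] = ((-4)·(-4) + (3)·(3) + (2)·(2) + (-4)·(-4) + (3)·(3) + (0)·(0)) / 5 = 54/5 = 10.8
  s[Y,Z] = ((-4)·(-1.3333) + (3)·(-2.3333) + (2)·(0.6667) + (-4)·(1.6667) + (3)·(1.6667) + (0)·(-0.3333)) / 5 = -2/5 = -0.4
  s[Z,Z] = ((-1.3333)·(-1.3333) + (-2.3333)·(-2.3333) + (0.6667)·(0.6667) + (1.6667)·(1.6667) + (1.6667)·(1.6667) + (-0.3333)·(-0.3333)) / 5 = 13.3333/5 = 2.6667
  Sample standard deviations s_i = √(s[i,i]):
  s(X) = √(8.1667) = 2.8577
  s(Y) = √(10.8) = 3.2863
  s(Z) = √(2.6667) = 1.633

Step 3 — r_{ij} = s_{ij} / (s_i · s_j):
  r[X,X] = 1 (diagonal).
  r[X,Y] = 3.6 / (2.8577 · 3.2863) = 3.6 / 9.3915 = 0.3833
  r[X,Z] = -0.0667 / (2.8577 · 1.633) = -0.0667 / 4.6667 = -0.0143
  r[Y,Y] = 1 (diagonal).
  r[Y,Z] = -0.4 / (3.2863 · 1.633) = -0.4 / 5.3666 = -0.0745
  r[Z,Z] = 1 (diagonal).

R is symmetric with unit diagonal. Assembling:

R = [[1, 0.3833, -0.0143],
 [0.3833, 1, -0.0745],
 [-0.0143, -0.0745, 1]]


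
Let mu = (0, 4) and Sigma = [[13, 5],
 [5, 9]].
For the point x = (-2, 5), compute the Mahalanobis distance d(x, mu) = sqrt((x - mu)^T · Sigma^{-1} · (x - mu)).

Step 1 — centre the observation: (x - mu) = (-2, 1).

Step 2 — invert Sigma. det(Sigma) = 13·9 - (5)² = 92.
  Sigma^{-1} = (1/det) · [[d, -b], [-b, a]] = [[0.0978, -0.0543],
 [-0.0543, 0.1413]].

Step 3 — form the quadratic (x - mu)^T · Sigma^{-1} · (x - mu):
  Sigma^{-1} · (x - mu) = (-0.25, 0.25).
  (x - mu)^T · [Sigma^{-1} · (x - mu)] = (-2)·(-0.25) + (1)·(0.25) = 0.75.

Step 4 — take square root: d = √(0.75) ≈ 0.866.

d(x, mu) = √(0.75) ≈ 0.866


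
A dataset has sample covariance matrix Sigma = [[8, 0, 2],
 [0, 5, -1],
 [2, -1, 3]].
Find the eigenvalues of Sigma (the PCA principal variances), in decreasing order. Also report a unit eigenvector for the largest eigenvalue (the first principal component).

Step 1 — characteristic polynomial p(λ) = det(λI - Sigma) = λ³ - tr·λ² + c_1·λ - det, where tr = trace, c_1 = sum of the principal 2×2 minors, det = det(Sigma):
  tr = 8 + 5 + 3 = 16,
  c_1 = (8·5 - (0)²) + (8·3 - (2)²) + (5·3 - (-1)²) = 40 + 20 + 14 = 74,
  det = 8·(5·3 - (-1)²) - (0)·((0)·3 - (-1)·(2)) + (2)·((0)·(-1) - 5·(2)) = 8·(14) - (0)·(2) + (2)·(-10) = 92.
  So p(λ) = λ³ - 16λ² + 74λ - 92.
Step 2 — look for an integer root (rational root theorem: any rational root is an integer divisor of 92). Testing λ = 2:
  p(2) = 8 - 64 + 148 - 92 = 0  ✓
  Dividing out (λ - 2): p(λ) = (λ - 2)(λ² - 14λ + 46).
Step 3 — remaining eigenvalues from the quadratic λ² - 14λ + 46 = 0:
  Δ = 14² - 4·46 = 196 - 184 = 12,  λ = (14 ± √12)/2 = (14 ± 3.4641)/2 ≈ 8.7321 or 5.2679.
  Sorted: λ_1 = 8.7321,  λ_2 = 5.2679,  λ_3 = 2  (check: sum = 16 = tr ✓).

Step 4 — unit eigenvector for λ_1 ≈ 8.7321: v spans the null space of (Sigma - λ_1 I), whose rows are
  r_1 = (-0.7321, 0, 2),  r_2 = (0, -3.7321, -1),  r_3 = (2, -1, -5.7321).
  v is orthogonal to every row, so take v ∝ r_1 × r_2 = ((0)·(-1) - (2)·(-3.7321), (2)·(0) - (-0.7321)·(-1), (-0.7321)·(-3.7321) - (0)·(0)) ≈ (7.4641, -0.7321, 2.7321).
  Let u = (7.4641, -0.7321, 2.7321).
  ||u|| = √((7.4641)² + (-0.7321)² + (2.7321)²) = √(63.7128) ≈ 7.982,  v_1 = u/||u|| ≈ (0.9351, -0.0917, 0.3423) (||v_1|| = 1).

λ_1 = 8.7321,  λ_2 = 5.2679,  λ_3 = 2;  v_1 ≈ (0.9351, -0.0917, 0.3423)


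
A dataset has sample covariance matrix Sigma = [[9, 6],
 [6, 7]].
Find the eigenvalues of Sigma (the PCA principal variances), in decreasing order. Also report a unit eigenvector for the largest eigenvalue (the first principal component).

Step 1 — characteristic polynomial of 2×2 Sigma:
  det(Sigma - λI) = λ² - trace · λ + det = 0.
  trace = 9 + 7 = 16, det = 9·7 - (6)² = 27.
Step 2 — discriminant:
  Δ = trace² - 4·det = 256 - 108 = 148.
Step 3 — eigenvalues:
  λ = (trace ± √Δ)/2 = (16 ± 12.1655)/2,
  λ_1 = 14.0828,  λ_2 = 1.9172.

Step 4 — unit eigenvector for λ_1: solve (Sigma - λ_1 I)v = 0. First row:
  (9 - 14.0828)·v_x + (6)·v_y = 0, i.e. (-5.0828)·v_x + (6)·v_y = 0,
  so v ∝ (b, λ_1 - a) = (6, 5.0828) = u.
  ||u|| = √((6)² + (5.0828)²) = √(61.8345) ≈ 7.8635,
  v_1 = u/||u|| ≈ (0.763, 0.6464) (||v_1|| = 1).

λ_1 = 14.0828,  λ_2 = 1.9172;  v_1 ≈ (0.763, 0.6464)


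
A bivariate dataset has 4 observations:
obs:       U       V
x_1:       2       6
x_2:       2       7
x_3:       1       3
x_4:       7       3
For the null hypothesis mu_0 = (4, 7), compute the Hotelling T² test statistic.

Step 1 — sample mean vector:
  mean(U) = (2 + 2 + 1 + 7) / 4 = 12/4 = 3
  mean(V) = (6 + 7 + 3 + 3) / 4 = 19/4 = 4.75
  x̄ = (3, 4.75),  deviation x̄ - mu_0 = (3, 4.75) - (4, 7) = (-1, -2.25).

Step 2 — sample covariance matrix, S[i,j] = (1/(n-1)) · Σ_k (x_{k,i} - mean_i) · (x_{k,j} - mean_j), divisor n-1 = 3:
  S[U,U] = ((-1)·(-1) + (-1)·(-1) + (-2)·(-2) + (4)·(4)) / 3 = 22/3 = 7.3333
  S[U,V] = ((-1)·(1.25) + (-1)·(2.25) + (-2)·(-1.75) + (4)·(-1.75)) / 3 = -7/3 = -2.3333
  S[V,V] = ((1.25)·(1.25) + (2.25)·(2.25) + (-1.75)·(-1.75) + (-1.75)·(-1.75)) / 3 = 12.75/3 = 4.25
  S = [[7.3333, -2.3333],
 [-2.3333, 4.25]].

Step 3 — invert S. det(S) = 7.3333·4.25 - (-2.3333)² = 25.7222.
  S^{-1} = (1/det) · [[d, -b], [-b, a]] = [[0.1652, 0.0907],
 [0.0907, 0.2851]].

Step 4 — quadratic form (x̄ - mu_0)^T · S^{-1} · (x̄ - mu_0):
  S^{-1} · (x̄ - mu_0) = (-0.3693, -0.7322),
  (x̄ - mu_0)^T · [...] = (-1)·(-0.3693) + (-2.25)·(-0.7322) = 2.0167.

Step 5 — scale by n: T² = 4 · 2.0167 = 8.067.

T² ≈ 8.067


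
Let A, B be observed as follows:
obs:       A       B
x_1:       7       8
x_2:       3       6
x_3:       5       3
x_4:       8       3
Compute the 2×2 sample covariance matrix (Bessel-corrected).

Step 1 — column means:
  mean(A) = (7 + 3 + 5 + 8) / 4 = 23/4 = 5.75
  mean(B) = (8 + 6 + 3 + 3) / 4 = 20/4 = 5

Step 2 — sample covariance S[i,j] = (1/(n-1)) · Σ_k (x_{k,i} - mean_i) · (x_{k,j} - mean_j), with n-1 = 3.
  S[A,A] = ((1.25)·(1.25) + (-2.75)·(-2.75) + (-0.75)·(-0.75) + (2.25)·(2.25)) / 3 = 14.75/3 = 4.9167
  S[A,B] = ((1.25)·(3) + (-2.75)·(1) + (-0.75)·(-2) + (2.25)·(-2)) / 3 = -2/3 = -0.6667
  S[B,B] = ((3)·(3) + (1)·(1) + (-2)·(-2) + (-2)·(-2)) / 3 = 18/3 = 6

S is symmetric (S[j,i] = S[i,j]). Assembling:

S = [[4.9167, -0.6667],
 [-0.6667, 6]]


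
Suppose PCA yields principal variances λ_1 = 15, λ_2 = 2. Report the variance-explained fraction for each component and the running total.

Step 1 — total variance = trace(Sigma) = Σ λ_i = 15 + 2 = 17.

Step 2 — fraction explained by component i = λ_i / Σ λ:
  PC1: 15/17 = 0.8824
  PC2: 2/17 = 0.1176

Step 3 — cumulative fraction after k components = (λ_1 + ... + λ_k) / Σ λ:
  k = 1: 15/17 = 0.8824
  k = 2: (15 + 2)/17 = 17/17 = 1

Summary (fraction, with percent):

explained: PC1 0.8824 (88.24%), PC2 0.1176 (11.76%);  cumulative: 0.8824, 1


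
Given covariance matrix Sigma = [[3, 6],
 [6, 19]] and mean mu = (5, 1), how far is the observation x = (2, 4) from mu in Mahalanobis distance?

Step 1 — centre the observation: (x - mu) = (-3, 3).

Step 2 — invert Sigma. det(Sigma) = 3·19 - (6)² = 21.
  Sigma^{-1} = (1/det) · [[d, -b], [-b, a]] = [[0.9048, -0.2857],
 [-0.2857, 0.1429]].

Step 3 — form the quadratic (x - mu)^T · Sigma^{-1} · (x - mu):
  Sigma^{-1} · (x - mu) = (-3.5714, 1.2857).
  (x - mu)^T · [Sigma^{-1} · (x - mu)] = (-3)·(-3.5714) + (3)·(1.2857) = 14.5714.

Step 4 — take square root: d = √(14.5714) ≈ 3.8173.

d(x, mu) = √(14.5714) ≈ 3.8173


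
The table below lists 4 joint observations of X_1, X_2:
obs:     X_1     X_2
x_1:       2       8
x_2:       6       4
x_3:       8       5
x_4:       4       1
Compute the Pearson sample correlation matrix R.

Step 1 — column means:
  mean(X_1) = (2 + 6 + 8 + 4) / 4 = 20/4 = 5
  mean(X_2) = (8 + 4 + 5 + 1) / 4 = 18/4 = 4.5

Step 2 — sample variances and covariances s[i,j] = (1/(n-1)) · Σ_k (x_{k,i} - mean_i) · (x_{k,j} - mean_j), with n-1 = 3:
  s[X_1,X_1] = ((-3)·(-3) + (1)·(1) + (3)·(3) + (-1)·(-1)) / 3 = 20/3 = 6.6667
  s[X_1,X_2] = ((-3)·(3.5) + (1)·(-0.5) + (3)·(0.5) + (-1)·(-3.5)) / 3 = -6/3 = -2
  s[X_2,X_2] = ((3.5)·(3.5) + (-0.5)·(-0.5) + (0.5)·(0.5) + (-3.5)·(-3.5)) / 3 = 25/3 = 8.3333
  Sample standard deviations s_i = √(s[i,i]):
  s(X_1) = √(6.6667) = 2.582
  s(X_2) = √(8.3333) = 2.8868

Step 3 — r_{ij} = s_{ij} / (s_i · s_j):
  r[X_1,X_1] = 1 (diagonal).
  r[X_1,X_2] = -2 / (2.582 · 2.8868) = -2 / 7.4536 = -0.2683
  r[X_2,X_2] = 1 (diagonal).

R is symmetric with unit diagonal. Assembling:

R = [[1, -0.2683],
 [-0.2683, 1]]


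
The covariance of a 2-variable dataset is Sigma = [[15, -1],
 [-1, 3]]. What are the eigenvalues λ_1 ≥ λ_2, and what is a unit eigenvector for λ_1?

Step 1 — characteristic polynomial of 2×2 Sigma:
  det(Sigma - λI) = λ² - trace · λ + det = 0.
  trace = 15 + 3 = 18, det = 15·3 - (-1)² = 44.
Step 2 — discriminant:
  Δ = trace² - 4·det = 324 - 176 = 148.
Step 3 — eigenvalues:
  λ = (trace ± √Δ)/2 = (18 ± 12.1655)/2,
  λ_1 = 15.0828,  λ_2 = 2.9172.

Step 4 — unit eigenvector for λ_1: solve (Sigma - λ_1 I)v = 0. First row:
  (15 - 15.0828)·v_x + (-1)·v_y = 0, i.e. (-0.0828)·v_x + (-1)·v_y = 0,
  so v ∝ (b, λ_1 - a) = (-1, 0.0828); multiply by -1 so the first entry is positive: u = (1, -0.0828).
  ||u|| = √((1)² + (-0.0828)²) = √(1.0068) ≈ 1.0034,
  v_1 = u/||u|| ≈ (0.9966, -0.0825) (||v_1|| = 1).

λ_1 = 15.0828,  λ_2 = 2.9172;  v_1 ≈ (0.9966, -0.0825)


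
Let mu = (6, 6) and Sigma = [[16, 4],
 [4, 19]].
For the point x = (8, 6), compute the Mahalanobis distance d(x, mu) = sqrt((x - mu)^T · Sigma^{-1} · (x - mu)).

Step 1 — centre the observation: (x - mu) = (2, 0).

Step 2 — invert Sigma. det(Sigma) = 16·19 - (4)² = 288.
  Sigma^{-1} = (1/det) · [[d, -b], [-b, a]] = [[0.066, -0.0139],
 [-0.0139, 0.0556]].

Step 3 — form the quadratic (x - mu)^T · Sigma^{-1} · (x - mu):
  Sigma^{-1} · (x - mu) = (0.1319, -0.0278).
  (x - mu)^T · [Sigma^{-1} · (x - mu)] = (2)·(0.1319) + (0)·(-0.0278) = 0.2639.

Step 4 — take square root: d = √(0.2639) ≈ 0.5137.

d(x, mu) = √(0.2639) ≈ 0.5137


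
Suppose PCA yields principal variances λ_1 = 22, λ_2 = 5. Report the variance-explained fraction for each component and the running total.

Step 1 — total variance = trace(Sigma) = Σ λ_i = 22 + 5 = 27.

Step 2 — fraction explained by component i = λ_i / Σ λ:
  PC1: 22/27 = 0.8148
  PC2: 5/27 = 0.1852

Step 3 — cumulative fraction after k components = (λ_1 + ... + λ_k) / Σ λ:
  k = 1: 22/27 = 0.8148
  k = 2: (22 + 5)/27 = 27/27 = 1

Summary (fraction, with percent):

explained: PC1 0.8148 (81.48%), PC2 0.1852 (18.52%);  cumulative: 0.8148, 1


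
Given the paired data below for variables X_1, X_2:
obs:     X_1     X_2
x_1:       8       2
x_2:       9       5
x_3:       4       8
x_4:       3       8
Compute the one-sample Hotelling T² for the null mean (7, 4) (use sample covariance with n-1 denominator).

Step 1 — sample mean vector:
  mean(X_1) = (8 + 9 + 4 + 3) / 4 = 24/4 = 6
  mean(X_2) = (2 + 5 + 8 + 8) / 4 = 23/4 = 5.75
  x̄ = (6, 5.75),  deviation x̄ - mu_0 = (6, 5.75) - (7, 4) = (-1, 1.75).

Step 2 — sample covariance matrix, S[i,j] = (1/(n-1)) · Σ_k (x_{k,i} - mean_i) · (x_{k,j} - mean_j), divisor n-1 = 3:
  S[X_1,X_1] = ((2)·(2) + (3)·(3) + (-2)·(-2) + (-3)·(-3)) / 3 = 26/3 = 8.6667
  S[X_1,X_2] = ((2)·(-3.75) + (3)·(-0.75) + (-2)·(2.25) + (-3)·(2.25)) / 3 = -21/3 = -7
  S[X_2,X_2] = ((-3.75)·(-3.75) + (-0.75)·(-0.75) + (2.25)·(2.25) + (2.25)·(2.25)) / 3 = 24.75/3 = 8.25
  S = [[8.6667, -7],
 [-7, 8.25]].

Step 3 — invert S. det(S) = 8.6667·8.25 - (-7)² = 22.5.
  S^{-1} = (1/det) · [[d, -b], [-b, a]] = [[0.3667, 0.3111],
 [0.3111, 0.3852]].

Step 4 — quadratic form (x̄ - mu_0)^T · S^{-1} · (x̄ - mu_0):
  S^{-1} · (x̄ - mu_0) = (0.1778, 0.363),
  (x̄ - mu_0)^T · [...] = (-1)·(0.1778) + (1.75)·(0.363) = 0.4574.

Step 5 — scale by n: T² = 4 · 0.4574 = 1.8296.

T² ≈ 1.8296
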